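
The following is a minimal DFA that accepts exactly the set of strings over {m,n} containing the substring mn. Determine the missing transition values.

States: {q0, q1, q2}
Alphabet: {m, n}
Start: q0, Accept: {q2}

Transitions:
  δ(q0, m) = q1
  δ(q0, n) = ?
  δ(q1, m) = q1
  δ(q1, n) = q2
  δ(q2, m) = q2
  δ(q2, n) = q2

From the language and accept set, identify what each state tracks — q0: no m seen yet; q1: seen a m, waiting for n; q2: substring mn seen.
Each missing δ(q, a) is the state matching the new tracked value after reading a.
δ(q0, n) = q0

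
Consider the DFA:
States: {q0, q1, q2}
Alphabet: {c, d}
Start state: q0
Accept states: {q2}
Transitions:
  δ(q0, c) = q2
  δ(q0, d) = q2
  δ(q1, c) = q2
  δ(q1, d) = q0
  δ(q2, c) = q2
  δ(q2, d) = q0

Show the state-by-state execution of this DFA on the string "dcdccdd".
read 'd': q0 → q2
  read 'c': q2 → q2
  read 'd': q2 → q0
  read 'c': q0 → q2
  read 'c': q2 → q2
  read 'd': q2 → q0
  read 'd': q0 → q2
q0 -> q2 -> q2 -> q0 -> q2 -> q2 -> q0 -> q2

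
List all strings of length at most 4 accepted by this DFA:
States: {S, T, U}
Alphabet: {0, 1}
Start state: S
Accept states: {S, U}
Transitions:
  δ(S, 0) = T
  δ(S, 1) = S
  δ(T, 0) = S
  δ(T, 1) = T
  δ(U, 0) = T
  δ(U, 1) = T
ε, 1, 00, 11, 001, 010, 100, 111, 0000, 0011, 0101, 0110, 1001, 1010, 1100, 1111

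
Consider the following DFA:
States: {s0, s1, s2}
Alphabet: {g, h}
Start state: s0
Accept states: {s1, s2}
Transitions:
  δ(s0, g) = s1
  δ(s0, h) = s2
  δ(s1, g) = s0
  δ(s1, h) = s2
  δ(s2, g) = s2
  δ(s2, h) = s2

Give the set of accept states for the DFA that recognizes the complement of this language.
Complement accept states = All states \ Original accept states
= {s0, s1, s2} \ {s1, s2}
{s0}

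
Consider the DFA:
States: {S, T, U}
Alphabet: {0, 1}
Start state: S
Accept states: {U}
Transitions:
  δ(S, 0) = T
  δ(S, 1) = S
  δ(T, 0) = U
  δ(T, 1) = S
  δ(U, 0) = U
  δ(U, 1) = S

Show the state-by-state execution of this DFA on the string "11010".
read '1': S → S
  read '1': S → S
  read '0': S → T
  read '1': T → S
  read '0': S → T
S -> S -> S -> T -> S -> T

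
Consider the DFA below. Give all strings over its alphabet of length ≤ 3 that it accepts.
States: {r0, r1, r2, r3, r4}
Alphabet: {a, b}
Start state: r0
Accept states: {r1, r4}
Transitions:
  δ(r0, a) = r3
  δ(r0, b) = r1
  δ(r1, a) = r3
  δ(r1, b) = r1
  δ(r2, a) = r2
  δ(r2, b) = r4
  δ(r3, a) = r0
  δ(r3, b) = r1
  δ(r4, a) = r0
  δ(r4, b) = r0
b, ab, bb, aab, abb, bab, bbb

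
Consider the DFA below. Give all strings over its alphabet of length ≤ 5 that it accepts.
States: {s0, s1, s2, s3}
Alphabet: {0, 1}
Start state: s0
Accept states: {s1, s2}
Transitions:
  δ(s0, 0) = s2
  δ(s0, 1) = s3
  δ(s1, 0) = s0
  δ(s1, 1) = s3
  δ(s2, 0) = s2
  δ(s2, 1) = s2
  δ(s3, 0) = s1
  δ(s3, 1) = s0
0, 00, 01, 10, 000, 001, 010, 011, 110, 0000, 0001, 0010, 0011, 0100, 0101, 0110, 0111, 1000, 1010, 1100, 1101, 1110, 00000, 00001, 00010, 00011, 00100, 00101, 00110, 00111, 01000, 01001, 01010, 01011, 01100, 01101, 01110, 01111, 10000, 10001, 10010, 10110, 11000, 11001, 11010, 11011, 11110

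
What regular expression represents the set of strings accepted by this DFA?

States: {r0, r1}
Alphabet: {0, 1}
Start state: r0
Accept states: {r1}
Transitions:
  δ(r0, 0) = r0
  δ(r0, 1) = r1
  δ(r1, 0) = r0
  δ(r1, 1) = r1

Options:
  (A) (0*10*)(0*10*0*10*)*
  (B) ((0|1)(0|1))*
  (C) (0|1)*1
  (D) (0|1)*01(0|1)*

Check each option against the DFA on short strings; one disagreement eliminates an option:
  (A) (0*10*)(0*10*0*10*)*: on '10' the DFA goes r0 → r1 → r0 and rejects (r0 ∉ Accept), but the regex matches it → eliminate
  (B) ((0|1)(0|1))*: on ε the DFA stays in r0 and rejects (r0 ∉ Accept), but the regex matches it → eliminate
  (C) (0|1)*1: agrees with the DFA on every string of length ≤ 6
  (D) (0|1)*01(0|1)*: on '1' the DFA goes r0 → r1 and accepts (r1 ∈ Accept), but the regex does not match it → eliminate
Only (C) is consistent with the DFA.
(C) (0|1)*1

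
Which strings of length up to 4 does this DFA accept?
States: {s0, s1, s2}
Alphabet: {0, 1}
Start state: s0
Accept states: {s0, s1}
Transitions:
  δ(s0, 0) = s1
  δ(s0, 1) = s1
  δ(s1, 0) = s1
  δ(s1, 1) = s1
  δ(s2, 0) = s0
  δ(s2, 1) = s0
ε, 0, 1, 00, 01, 10, 11, 000, 001, 010, 011, 100, 101, 110, 111, 0000, 0001, 0010, 0011, 0100, 0101, 0110, 0111, 1000, 1001, 1010, 1011, 1100, 1101, 1110, 1111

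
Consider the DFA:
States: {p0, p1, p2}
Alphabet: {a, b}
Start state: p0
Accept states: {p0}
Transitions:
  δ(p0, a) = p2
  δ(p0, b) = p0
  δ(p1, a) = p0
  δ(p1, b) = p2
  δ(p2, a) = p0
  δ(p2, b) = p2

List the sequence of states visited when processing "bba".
read 'b': p0 → p0
  read 'b': p0 → p0
  read 'a': p0 → p2
p0 -> p0 -> p0 -> p2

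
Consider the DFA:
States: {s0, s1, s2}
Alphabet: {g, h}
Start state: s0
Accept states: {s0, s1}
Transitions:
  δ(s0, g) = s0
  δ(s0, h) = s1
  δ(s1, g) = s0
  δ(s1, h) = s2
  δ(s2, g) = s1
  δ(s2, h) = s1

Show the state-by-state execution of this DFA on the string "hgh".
read 'h': s0 → s1
  read 'g': s1 → s0
  read 'h': s0 → s1
s0 -> s1 -> s0 -> s1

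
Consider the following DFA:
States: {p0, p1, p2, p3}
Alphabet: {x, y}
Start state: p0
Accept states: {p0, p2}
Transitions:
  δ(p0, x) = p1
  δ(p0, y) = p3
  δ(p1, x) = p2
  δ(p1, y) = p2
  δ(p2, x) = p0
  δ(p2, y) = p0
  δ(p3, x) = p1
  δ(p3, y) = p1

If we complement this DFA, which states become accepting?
Complement accept states = All states \ Original accept states
= {p0, p1, p2, p3} \ {p0, p2}
{p1, p3}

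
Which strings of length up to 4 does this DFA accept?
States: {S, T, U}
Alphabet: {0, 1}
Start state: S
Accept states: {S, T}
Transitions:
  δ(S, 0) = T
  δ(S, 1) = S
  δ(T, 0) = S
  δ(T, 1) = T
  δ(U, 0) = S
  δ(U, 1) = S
ε, 0, 1, 00, 01, 10, 11, 000, 001, 010, 011, 100, 101, 110, 111, 0000, 0001, 0010, 0011, 0100, 0101, 0110, 0111, 1000, 1001, 1010, 1011, 1100, 1101, 1110, 1111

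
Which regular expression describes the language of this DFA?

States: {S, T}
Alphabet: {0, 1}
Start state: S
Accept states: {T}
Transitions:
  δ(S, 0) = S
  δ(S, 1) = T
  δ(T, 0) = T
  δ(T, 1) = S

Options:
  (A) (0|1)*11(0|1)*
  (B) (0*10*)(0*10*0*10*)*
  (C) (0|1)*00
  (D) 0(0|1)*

Check each option against the DFA on short strings; one disagreement eliminates an option:
  (A) (0|1)*11(0|1)*: on '1' the DFA goes S → T and accepts (T ∈ Accept), but the regex does not match it → eliminate
  (B) (0*10*)(0*10*0*10*)*: agrees with the DFA on every string of length ≤ 6
  (C) (0|1)*00: on '1' the DFA goes S → T and accepts (T ∈ Accept), but the regex does not match it → eliminate
  (D) 0(0|1)*: on '0' the DFA goes S → S and rejects (S ∉ Accept), but the regex matches it → eliminate
Only (B) is consistent with the DFA.
(B) (0*10*)(0*10*0*10*)*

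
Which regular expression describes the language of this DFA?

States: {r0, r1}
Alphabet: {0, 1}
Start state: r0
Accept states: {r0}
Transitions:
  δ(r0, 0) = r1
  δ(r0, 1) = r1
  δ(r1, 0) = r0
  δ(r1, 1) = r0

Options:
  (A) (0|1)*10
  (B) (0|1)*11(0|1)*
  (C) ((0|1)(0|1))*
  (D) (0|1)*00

Check each option against the DFA on short strings; one disagreement eliminates an option:
  (A) (0|1)*10: on ε the DFA stays in r0 and accepts (r0 ∈ Accept), but the regex does not match it → eliminate
  (B) (0|1)*11(0|1)*: on ε the DFA stays in r0 and accepts (r0 ∈ Accept), but the regex does not match it → eliminate
  (C) ((0|1)(0|1))*: agrees with the DFA on every string of length ≤ 6
  (D) (0|1)*00: on ε the DFA stays in r0 and accepts (r0 ∈ Accept), but the regex does not match it → eliminate
Only (C) is consistent with the DFA.
(C) ((0|1)(0|1))*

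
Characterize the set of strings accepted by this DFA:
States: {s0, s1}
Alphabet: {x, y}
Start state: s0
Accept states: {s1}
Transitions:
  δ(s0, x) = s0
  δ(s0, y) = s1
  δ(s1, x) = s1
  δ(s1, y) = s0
Testing a few strings:
  'x' → reject
  'yy' → reject
  'xy' → accept
  'yx' → accept
State roles: s0=even number of y's so far; s1=odd number of y's so far
All strings over {x,y} with an odd number of y's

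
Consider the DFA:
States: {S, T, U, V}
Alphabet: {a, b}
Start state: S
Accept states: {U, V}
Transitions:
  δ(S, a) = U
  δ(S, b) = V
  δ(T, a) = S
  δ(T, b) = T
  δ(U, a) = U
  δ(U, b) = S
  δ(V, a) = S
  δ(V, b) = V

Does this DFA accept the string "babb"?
Processing string "babb":
  S --b--> V
  V --a--> S
  S --b--> V
  V --b--> V
Final state: V
Accept states: {U, V}
Yes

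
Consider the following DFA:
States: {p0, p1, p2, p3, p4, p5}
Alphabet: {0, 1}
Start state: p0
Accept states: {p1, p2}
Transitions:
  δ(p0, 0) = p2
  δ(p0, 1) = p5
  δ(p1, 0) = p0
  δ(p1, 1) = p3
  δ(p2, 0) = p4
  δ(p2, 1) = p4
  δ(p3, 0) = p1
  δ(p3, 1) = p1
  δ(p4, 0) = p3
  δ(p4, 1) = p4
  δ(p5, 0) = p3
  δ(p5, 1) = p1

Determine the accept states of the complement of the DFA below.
Complement accept states = All states \ Original accept states
= {p0, p1, p2, p3, p4, p5} \ {p1, p2}
{p0, p3, p4, p5}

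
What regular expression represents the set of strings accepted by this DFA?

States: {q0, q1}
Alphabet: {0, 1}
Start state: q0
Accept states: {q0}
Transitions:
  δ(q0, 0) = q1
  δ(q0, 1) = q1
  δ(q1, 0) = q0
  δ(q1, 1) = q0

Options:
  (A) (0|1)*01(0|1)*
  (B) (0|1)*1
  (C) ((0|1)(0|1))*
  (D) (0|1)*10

Check each option against the DFA on short strings; one disagreement eliminates an option:
  (A) (0|1)*01(0|1)*: on ε the DFA stays in q0 and accepts (q0 ∈ Accept), but the regex does not match it → eliminate
  (B) (0|1)*1: on ε the DFA stays in q0 and accepts (q0 ∈ Accept), but the regex does not match it → eliminate
  (C) ((0|1)(0|1))*: agrees with the DFA on every string of length ≤ 6
  (D) (0|1)*10: on ε the DFA stays in q0 and accepts (q0 ∈ Accept), but the regex does not match it → eliminate
Only (C) is consistent with the DFA.
(C) ((0|1)(0|1))*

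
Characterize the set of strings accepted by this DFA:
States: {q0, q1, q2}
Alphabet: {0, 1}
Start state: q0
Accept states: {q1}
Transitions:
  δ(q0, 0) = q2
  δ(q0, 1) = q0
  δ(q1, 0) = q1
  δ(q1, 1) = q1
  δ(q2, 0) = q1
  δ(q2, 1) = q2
Testing a few strings:
  '000' → accept
  '10' → reject
  '101' → reject
  '011' → reject
State roles: q0=zero 0's seen; q1=≥ two 0's seen; q2=one 0 seen
All binary strings containing at least two 0's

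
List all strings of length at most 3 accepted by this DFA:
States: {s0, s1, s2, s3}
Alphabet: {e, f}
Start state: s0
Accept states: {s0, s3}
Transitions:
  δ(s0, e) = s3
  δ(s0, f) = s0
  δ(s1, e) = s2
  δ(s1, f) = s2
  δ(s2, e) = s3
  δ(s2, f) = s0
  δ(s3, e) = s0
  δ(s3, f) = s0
ε, e, f, ee, ef, fe, ff, eee, eef, efe, eff, fee, fef, ffe, fff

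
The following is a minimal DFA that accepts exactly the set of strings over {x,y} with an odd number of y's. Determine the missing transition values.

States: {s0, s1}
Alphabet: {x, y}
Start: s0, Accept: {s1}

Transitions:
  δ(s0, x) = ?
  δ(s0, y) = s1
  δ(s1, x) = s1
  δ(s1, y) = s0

From the language and accept set, identify what each state tracks — s0: even number of y's so far; s1: odd number of y's so far.
Each missing δ(q, a) is the state matching the new tracked value after reading a.
δ(s0, x) = s0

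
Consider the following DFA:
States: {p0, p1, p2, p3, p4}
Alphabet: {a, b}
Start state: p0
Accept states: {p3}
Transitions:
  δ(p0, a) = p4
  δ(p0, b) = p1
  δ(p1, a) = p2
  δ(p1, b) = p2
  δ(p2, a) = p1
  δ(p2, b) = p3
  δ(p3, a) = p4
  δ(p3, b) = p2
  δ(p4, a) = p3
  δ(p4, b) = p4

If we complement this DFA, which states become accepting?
Complement accept states = All states \ Original accept states
= {p0, p1, p2, p3, p4} \ {p3}
{p0, p1, p2, p4}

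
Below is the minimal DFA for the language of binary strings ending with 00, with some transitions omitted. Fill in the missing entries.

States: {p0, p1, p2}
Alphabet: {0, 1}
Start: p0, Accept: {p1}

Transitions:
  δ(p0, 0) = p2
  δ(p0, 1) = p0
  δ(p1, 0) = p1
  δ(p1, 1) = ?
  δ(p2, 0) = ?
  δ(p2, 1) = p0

From the language and accept set, identify what each state tracks — p0: last symbol not 0; p1: two trailing 0's; p2: one trailing 0.
Each missing δ(q, a) is the state matching the new tracked value after reading a.
δ(p1, 1) = p0; δ(p2, 0) = p1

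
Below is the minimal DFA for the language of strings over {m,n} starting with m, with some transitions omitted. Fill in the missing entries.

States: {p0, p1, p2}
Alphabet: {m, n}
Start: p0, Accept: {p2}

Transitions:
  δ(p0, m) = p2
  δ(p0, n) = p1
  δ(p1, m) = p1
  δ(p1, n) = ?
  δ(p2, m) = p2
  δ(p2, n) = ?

From the language and accept set, identify what each state tracks — p0: no input read; p1: started with n (dead); p2: started with m.
Each missing δ(q, a) is the state matching the new tracked value after reading a.
δ(p1, n) = p1; δ(p2, n) = p2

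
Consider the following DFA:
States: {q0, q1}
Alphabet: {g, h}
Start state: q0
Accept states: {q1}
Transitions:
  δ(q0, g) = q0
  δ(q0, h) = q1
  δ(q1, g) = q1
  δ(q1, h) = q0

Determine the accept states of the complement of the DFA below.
Complement accept states = All states \ Original accept states
= {q0, q1} \ {q1}
{q0}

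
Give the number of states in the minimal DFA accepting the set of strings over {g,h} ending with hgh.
By Myhill–Nerode, count the distinguishable equivalence classes: 4 classes — one per longest suffix of the input that is a prefix of 'hgh' (lengths 0 through 3); only the length-3 class is accepting.
4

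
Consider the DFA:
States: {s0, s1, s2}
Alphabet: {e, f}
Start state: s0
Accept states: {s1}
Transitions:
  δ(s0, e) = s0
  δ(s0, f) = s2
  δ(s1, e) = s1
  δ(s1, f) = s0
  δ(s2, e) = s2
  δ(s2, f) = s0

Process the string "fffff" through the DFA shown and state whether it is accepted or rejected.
Processing string "fffff":
  s0 --f--> s2
  s2 --f--> s0
  s0 --f--> s2
  s2 --f--> s0
  s0 --f--> s2
Final state: s2
Accept states: {s1}
No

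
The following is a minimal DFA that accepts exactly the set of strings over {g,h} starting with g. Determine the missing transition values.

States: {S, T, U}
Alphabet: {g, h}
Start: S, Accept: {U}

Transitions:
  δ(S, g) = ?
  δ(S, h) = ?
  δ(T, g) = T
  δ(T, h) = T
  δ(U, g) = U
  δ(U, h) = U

From the language and accept set, identify what each state tracks — S: no input read; T: started with h (dead); U: started with g.
Each missing δ(q, a) is the state matching the new tracked value after reading a.
δ(S, g) = U; δ(S, h) = T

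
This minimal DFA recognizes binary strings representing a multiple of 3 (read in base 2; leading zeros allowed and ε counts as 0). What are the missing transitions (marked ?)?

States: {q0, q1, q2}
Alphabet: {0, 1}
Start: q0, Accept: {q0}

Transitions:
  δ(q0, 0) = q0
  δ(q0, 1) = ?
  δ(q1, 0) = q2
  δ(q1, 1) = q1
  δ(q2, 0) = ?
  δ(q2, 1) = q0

From the language and accept set, identify what each state tracks — q0: value ≡ 0 (mod 3); q1: value ≡ 2 (mod 3); q2: value ≡ 1 (mod 3).
Each missing δ(q, a) is the state matching the new tracked value after reading a.
δ(q0, 1) = q2; δ(q2, 0) = q1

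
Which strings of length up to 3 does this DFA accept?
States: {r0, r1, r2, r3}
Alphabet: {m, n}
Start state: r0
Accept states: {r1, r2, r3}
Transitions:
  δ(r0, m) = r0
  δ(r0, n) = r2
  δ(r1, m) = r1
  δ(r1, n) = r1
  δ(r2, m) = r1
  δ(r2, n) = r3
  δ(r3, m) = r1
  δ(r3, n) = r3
n, mn, nm, nn, mmn, mnm, mnn, nmm, nmn, nnm, nnn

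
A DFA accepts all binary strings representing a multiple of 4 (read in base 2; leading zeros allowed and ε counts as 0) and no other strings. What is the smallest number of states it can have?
By Myhill–Nerode, count the distinguishable equivalence classes: three classes — value mod 4 is 0, 2, or odd (residues 1 and 3 are indistinguishable: 2r+b mod 4 depends only on r mod 2).
3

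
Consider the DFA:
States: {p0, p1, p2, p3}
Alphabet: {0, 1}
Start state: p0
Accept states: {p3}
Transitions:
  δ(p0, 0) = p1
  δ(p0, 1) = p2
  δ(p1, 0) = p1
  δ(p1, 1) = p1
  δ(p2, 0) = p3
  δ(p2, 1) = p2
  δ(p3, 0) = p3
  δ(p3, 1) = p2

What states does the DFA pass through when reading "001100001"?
read '0': p0 → p1
  read '0': p1 → p1
  read '1': p1 → p1
  read '1': p1 → p1
  read '0': p1 → p1
  read '0': p1 → p1
  read '0': p1 → p1
  read '0': p1 → p1
  read '1': p1 → p1
p0 -> p1 -> p1 -> p1 -> p1 -> p1 -> p1 -> p1 -> p1 -> p1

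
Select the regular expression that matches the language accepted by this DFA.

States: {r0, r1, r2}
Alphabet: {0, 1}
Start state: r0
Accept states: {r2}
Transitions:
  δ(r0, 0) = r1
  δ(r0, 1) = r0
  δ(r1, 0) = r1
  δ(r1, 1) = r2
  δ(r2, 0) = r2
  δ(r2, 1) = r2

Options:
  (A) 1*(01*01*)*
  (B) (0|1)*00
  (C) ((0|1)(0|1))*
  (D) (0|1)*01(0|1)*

Check each option against the DFA on short strings; one disagreement eliminates an option:
  (A) 1*(01*01*)*: on ε the DFA stays in r0 and rejects (r0 ∉ Accept), but the regex matches it → eliminate
  (B) (0|1)*00: on '00' the DFA goes r0 → r1 → r1 and rejects (r1 ∉ Accept), but the regex matches it → eliminate
  (C) ((0|1)(0|1))*: on ε the DFA stays in r0 and rejects (r0 ∉ Accept), but the regex matches it → eliminate
  (D) (0|1)*01(0|1)*: agrees with the DFA on every string of length ≤ 6
Only (D) is consistent with the DFA.
(D) (0|1)*01(0|1)*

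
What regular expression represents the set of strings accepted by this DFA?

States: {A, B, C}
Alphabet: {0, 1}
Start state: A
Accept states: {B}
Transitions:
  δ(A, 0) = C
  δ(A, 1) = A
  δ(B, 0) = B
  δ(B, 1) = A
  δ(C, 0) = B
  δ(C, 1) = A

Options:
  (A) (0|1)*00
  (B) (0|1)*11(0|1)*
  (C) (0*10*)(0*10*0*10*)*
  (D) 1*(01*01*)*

Check each option against the DFA on short strings; one disagreement eliminates an option:
  (A) (0|1)*00: agrees with the DFA on every string of length ≤ 6
  (B) (0|1)*11(0|1)*: on '00' the DFA goes A → C → B and accepts (B ∈ Accept), but the regex does not match it → eliminate
  (C) (0*10*)(0*10*0*10*)*: on '1' the DFA goes A → A and rejects (A ∉ Accept), but the regex matches it → eliminate
  (D) 1*(01*01*)*: on ε the DFA stays in A and rejects (A ∉ Accept), but the regex matches it → eliminate
Only (A) is consistent with the DFA.
(A) (0|1)*00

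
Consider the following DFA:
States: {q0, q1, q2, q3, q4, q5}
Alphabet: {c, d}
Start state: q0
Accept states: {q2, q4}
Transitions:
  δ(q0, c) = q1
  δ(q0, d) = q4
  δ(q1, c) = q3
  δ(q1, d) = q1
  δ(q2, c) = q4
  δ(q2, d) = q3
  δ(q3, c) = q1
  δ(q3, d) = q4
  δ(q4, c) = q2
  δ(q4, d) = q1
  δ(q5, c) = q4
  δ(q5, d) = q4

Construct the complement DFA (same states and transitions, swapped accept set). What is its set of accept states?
Complement accept states = All states \ Original accept states
= {q0, q1, q2, q3, q4, q5} \ {q2, q4}
{q0, q1, q3, q5}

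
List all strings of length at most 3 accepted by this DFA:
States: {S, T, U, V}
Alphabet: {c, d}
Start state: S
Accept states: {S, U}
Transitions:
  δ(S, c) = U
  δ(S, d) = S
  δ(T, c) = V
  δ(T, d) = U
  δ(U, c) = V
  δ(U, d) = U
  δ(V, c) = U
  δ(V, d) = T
ε, c, d, cd, dc, dd, ccc, cdd, dcd, ddc, ddd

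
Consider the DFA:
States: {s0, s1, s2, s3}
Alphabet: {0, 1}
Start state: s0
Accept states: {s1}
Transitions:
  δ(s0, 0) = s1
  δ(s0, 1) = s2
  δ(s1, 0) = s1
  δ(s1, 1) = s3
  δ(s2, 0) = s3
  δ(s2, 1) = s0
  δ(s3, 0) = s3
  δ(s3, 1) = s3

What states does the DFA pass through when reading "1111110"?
read '1': s0 → s2
  read '1': s2 → s0
  read '1': s0 → s2
  read '1': s2 → s0
  read '1': s0 → s2
  read '1': s2 → s0
  read '0': s0 → s1
s0 -> s2 -> s0 -> s2 -> s0 -> s2 -> s0 -> s1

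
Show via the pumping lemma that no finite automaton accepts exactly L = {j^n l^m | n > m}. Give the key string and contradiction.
Assume L is regular with pumping length p. Idea: pumping down the j-block drops the j-count to at most the l-count.
Choose s = j^(p+1) l^p ∈ L (|s| = 2p+1 ≥ p). By the pumping lemma, s = xyz with |xy| ≤ p, |y| > 0, so y = j^k with k ≥ 1. Take i = 0: xz = j^(p+1−k) l^p. Since k ≥ 1, p+1−k ≤ p, so the number of j's is no longer strictly greater than the number of l's, hence xz ∉ L.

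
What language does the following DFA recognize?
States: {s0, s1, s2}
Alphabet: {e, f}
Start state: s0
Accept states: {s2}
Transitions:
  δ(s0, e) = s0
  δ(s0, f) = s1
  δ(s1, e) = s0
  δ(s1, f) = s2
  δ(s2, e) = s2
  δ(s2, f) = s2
Testing a few strings:
  'efe' → reject
  'e' → reject
  'fe' → reject
  'eef' → reject
State roles: s0=no progress toward ff; s1=one trailing f; s2=substring ff seen
All strings over {e,f} containing the substring ff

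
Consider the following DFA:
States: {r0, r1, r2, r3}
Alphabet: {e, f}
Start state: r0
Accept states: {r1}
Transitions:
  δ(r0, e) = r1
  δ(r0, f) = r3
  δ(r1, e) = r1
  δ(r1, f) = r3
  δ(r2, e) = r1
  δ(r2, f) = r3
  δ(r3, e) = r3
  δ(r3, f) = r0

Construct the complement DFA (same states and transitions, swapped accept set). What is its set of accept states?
Complement accept states = All states \ Original accept states
= {r0, r1, r2, r3} \ {r1}
{r0, r2, r3}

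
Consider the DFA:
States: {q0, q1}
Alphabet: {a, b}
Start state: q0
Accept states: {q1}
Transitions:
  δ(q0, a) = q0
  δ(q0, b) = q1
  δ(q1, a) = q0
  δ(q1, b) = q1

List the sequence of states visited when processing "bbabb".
read 'b': q0 → q1
  read 'b': q1 → q1
  read 'a': q1 → q0
  read 'b': q0 → q1
  read 'b': q1 → q1
q0 -> q1 -> q1 -> q0 -> q1 -> q1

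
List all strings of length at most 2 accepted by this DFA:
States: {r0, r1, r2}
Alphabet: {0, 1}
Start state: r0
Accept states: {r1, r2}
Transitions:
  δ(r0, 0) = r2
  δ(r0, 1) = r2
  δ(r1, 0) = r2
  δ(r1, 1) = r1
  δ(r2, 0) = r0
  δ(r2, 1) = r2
0, 1, 01, 11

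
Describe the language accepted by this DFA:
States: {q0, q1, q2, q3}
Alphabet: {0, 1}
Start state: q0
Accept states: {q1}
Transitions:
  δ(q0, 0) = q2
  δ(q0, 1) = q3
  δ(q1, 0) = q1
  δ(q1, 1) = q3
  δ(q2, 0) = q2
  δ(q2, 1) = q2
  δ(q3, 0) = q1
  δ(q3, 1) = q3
Testing a few strings:
  '0' → reject
  '1' → reject
  '000' → reject
  '00' → reject
State roles: q0=no input read; q1=started with 1, last symbol 0; q2=started with 0 (dead); q3=started with 1, last symbol 1
All binary strings that start with 1 and end with 0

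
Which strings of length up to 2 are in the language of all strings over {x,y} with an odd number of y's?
y, xy, yx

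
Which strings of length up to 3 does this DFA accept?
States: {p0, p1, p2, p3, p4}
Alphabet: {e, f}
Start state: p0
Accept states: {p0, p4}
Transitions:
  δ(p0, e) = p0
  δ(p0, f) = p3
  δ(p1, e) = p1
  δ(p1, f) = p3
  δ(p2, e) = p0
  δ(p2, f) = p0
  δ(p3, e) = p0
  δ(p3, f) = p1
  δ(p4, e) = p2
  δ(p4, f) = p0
ε, e, ee, fe, eee, efe, fee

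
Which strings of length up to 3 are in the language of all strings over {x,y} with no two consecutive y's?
ε, x, y, xx, xy, yx, xxx, xxy, xyx, yxx, yxy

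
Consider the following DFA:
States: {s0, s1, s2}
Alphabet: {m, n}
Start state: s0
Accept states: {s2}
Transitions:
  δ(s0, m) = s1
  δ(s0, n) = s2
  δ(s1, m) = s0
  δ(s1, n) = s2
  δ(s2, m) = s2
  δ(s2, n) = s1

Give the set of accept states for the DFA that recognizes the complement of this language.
Complement accept states = All states \ Original accept states
= {s0, s1, s2} \ {s2}
{s0, s1}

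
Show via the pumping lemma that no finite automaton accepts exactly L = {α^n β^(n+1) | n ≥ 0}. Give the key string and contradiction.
Assume L is regular with pumping length p. Idea: pumping the α-block breaks the fixed offset of 1.
Choose s = α^p β^(p+1) ∈ L. By the pumping lemma, s = xyz with |xy| ≤ p, |y| > 0, so y = α^k with k ≥ 1. Then xy²z = α^(p+k) β^(p+1). For this to be in L we would need p+1 = (p+k)+1, i.e. k = 0, contradicting k ≥ 1. So xy²z ∉ L.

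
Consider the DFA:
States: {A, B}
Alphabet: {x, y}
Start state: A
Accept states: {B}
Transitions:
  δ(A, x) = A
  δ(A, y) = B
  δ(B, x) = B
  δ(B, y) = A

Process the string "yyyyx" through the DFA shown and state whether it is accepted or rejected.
Processing string "yyyyx":
  A --y--> B
  B --y--> A
  A --y--> B
  B --y--> A
  A --x--> A
Final state: A
Accept states: {B}
No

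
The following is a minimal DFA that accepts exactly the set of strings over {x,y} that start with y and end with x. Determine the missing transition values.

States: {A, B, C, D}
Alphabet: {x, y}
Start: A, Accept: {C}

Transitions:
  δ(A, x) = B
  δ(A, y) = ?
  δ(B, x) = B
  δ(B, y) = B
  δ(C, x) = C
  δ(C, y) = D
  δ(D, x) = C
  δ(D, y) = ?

From the language and accept set, identify what each state tracks — A: no input read; B: started with x (dead); C: started with y, last symbol x; D: started with y, last symbol y.
Each missing δ(q, a) is the state matching the new tracked value after reading a.
δ(A, y) = D; δ(D, y) = D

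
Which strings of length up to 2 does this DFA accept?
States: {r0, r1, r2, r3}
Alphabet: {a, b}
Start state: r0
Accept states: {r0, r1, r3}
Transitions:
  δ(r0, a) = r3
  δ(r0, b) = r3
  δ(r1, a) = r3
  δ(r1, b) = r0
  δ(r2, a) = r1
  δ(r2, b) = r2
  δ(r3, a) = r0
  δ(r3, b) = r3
ε, a, b, aa, ab, ba, bb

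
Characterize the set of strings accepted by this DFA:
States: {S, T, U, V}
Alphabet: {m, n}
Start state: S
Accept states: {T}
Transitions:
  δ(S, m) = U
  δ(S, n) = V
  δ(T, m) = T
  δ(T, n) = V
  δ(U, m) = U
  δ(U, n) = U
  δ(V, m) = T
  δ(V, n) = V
Testing a few strings:
  'nnn' → reject
  'mn' → reject
  'm' → reject
  'nm' → accept
State roles: S=no input read; T=started with n, last symbol m; U=started with m (dead); V=started with n, last symbol n
All strings over {m,n} that start with n and end with m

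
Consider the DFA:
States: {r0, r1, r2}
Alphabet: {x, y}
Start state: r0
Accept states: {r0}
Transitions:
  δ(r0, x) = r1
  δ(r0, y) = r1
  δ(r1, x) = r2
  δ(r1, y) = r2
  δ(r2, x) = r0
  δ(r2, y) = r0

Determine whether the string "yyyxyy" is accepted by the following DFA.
Processing string "yyyxyy":
  r0 --y--> r1
  r1 --y--> r2
  r2 --y--> r0
  r0 --x--> r1
  r1 --y--> r2
  r2 --y--> r0
Final state: r0
Accept states: {r0}
Yes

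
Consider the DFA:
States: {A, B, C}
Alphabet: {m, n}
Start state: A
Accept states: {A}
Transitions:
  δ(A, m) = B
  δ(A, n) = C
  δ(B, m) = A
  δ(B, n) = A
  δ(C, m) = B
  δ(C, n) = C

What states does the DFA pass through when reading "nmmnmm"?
read 'n': A → C
  read 'm': C → B
  read 'm': B → A
  read 'n': A → C
  read 'm': C → B
  read 'm': B → A
A -> C -> B -> A -> C -> B -> A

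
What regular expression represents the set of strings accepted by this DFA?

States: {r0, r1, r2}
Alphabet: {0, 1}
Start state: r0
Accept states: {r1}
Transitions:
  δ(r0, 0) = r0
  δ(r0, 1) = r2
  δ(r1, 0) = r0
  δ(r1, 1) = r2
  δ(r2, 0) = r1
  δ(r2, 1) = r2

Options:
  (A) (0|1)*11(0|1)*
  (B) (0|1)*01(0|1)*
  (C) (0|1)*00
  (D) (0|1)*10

Check each option against the DFA on short strings; one disagreement eliminates an option:
  (A) (0|1)*11(0|1)*: on '10' the DFA goes r0 → r2 → r1 and accepts (r1 ∈ Accept), but the regex does not match it → eliminate
  (B) (0|1)*01(0|1)*: on '01' the DFA goes r0 → r0 → r2 and rejects (r2 ∉ Accept), but the regex matches it → eliminate
  (C) (0|1)*00: on '00' the DFA goes r0 → r0 → r0 and rejects (r0 ∉ Accept), but the regex matches it → eliminate
  (D) (0|1)*10: agrees with the DFA on every string of length ≤ 6
Only (D) is consistent with the DFA.
(D) (0|1)*10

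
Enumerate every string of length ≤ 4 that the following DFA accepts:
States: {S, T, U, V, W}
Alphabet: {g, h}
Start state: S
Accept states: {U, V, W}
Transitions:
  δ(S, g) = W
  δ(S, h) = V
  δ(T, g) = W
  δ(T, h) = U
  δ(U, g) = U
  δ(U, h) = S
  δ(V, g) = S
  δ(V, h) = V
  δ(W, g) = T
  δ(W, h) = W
g, h, gh, hh, ggg, ggh, ghh, hgg, hgh, hhh, gggh, gghg, ghgg, ghgh, ghhh, hggh, hghh, hhgg, hhgh, hhhh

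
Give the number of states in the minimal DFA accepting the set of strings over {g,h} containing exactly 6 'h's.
By Myhill–Nerode, count the distinguishable equivalence classes: 8 classes — having seen 0, 1, …, 6, or >6 copies of 'h'; the count-6 class is the only accepting one and >6 is dead.
8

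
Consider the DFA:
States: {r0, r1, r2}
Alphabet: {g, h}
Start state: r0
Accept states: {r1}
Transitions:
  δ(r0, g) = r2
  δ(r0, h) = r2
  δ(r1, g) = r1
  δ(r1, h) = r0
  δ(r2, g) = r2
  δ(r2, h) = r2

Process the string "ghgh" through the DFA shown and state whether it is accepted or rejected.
Processing string "ghgh":
  r0 --g--> r2
  r2 --h--> r2
  r2 --g--> r2
  r2 --h--> r2
Final state: r2
Accept states: {r1}
No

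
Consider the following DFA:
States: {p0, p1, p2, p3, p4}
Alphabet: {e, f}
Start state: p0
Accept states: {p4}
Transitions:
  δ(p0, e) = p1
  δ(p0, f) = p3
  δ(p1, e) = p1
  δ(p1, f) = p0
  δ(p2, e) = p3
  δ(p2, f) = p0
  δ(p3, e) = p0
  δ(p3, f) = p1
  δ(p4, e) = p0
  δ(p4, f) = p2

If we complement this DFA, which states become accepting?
Complement accept states = All states \ Original accept states
= {p0, p1, p2, p3, p4} \ {p4}
{p0, p1, p2, p3}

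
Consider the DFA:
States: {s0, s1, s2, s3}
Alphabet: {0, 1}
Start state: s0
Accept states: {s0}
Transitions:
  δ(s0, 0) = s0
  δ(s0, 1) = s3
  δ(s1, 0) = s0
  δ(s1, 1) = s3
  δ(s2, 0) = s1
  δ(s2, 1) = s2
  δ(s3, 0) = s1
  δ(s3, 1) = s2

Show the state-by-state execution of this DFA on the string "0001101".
read '0': s0 → s0
  read '0': s0 → s0
  read '0': s0 → s0
  read '1': s0 → s3
  read '1': s3 → s2
  read '0': s2 → s1
  read '1': s1 → s3
s0 -> s0 -> s0 -> s0 -> s3 -> s2 -> s1 -> s3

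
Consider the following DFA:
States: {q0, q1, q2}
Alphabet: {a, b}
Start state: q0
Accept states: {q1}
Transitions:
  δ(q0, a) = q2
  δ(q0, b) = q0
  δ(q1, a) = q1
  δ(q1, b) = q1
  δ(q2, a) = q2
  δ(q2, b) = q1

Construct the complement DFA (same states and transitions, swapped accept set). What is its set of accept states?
Complement accept states = All states \ Original accept states
= {q0, q1, q2} \ {q1}
{q0, q2}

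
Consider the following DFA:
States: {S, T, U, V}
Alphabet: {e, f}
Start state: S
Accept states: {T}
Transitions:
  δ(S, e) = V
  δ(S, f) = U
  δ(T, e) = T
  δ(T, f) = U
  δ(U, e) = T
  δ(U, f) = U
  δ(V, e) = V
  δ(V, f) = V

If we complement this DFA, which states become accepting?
Complement accept states = All states \ Original accept states
= {S, T, U, V} \ {T}
{S, U, V}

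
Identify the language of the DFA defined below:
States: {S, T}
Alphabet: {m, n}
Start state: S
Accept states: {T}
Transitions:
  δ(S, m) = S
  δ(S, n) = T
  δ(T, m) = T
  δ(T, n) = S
Testing a few strings:
  'nmm' → accept
  'nnm' → reject
  'mnm' → accept
  'mnn' → reject
State roles: S=even number of n's so far; T=odd number of n's so far
All strings over {m,n} with an odd number of n's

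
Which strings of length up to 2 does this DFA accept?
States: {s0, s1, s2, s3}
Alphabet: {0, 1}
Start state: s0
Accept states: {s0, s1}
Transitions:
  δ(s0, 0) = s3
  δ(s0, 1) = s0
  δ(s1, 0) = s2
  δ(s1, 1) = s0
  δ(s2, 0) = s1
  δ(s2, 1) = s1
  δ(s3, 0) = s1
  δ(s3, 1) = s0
ε, 1, 00, 01, 11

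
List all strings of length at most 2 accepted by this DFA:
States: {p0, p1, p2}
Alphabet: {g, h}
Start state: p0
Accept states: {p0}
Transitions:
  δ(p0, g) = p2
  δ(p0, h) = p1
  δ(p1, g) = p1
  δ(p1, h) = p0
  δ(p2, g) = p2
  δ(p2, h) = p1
ε, hh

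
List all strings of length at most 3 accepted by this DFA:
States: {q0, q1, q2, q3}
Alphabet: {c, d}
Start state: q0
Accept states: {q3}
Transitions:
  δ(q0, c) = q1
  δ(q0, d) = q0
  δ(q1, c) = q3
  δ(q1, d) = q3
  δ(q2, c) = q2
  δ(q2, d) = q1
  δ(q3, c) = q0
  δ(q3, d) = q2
cc, cd, dcc, dcd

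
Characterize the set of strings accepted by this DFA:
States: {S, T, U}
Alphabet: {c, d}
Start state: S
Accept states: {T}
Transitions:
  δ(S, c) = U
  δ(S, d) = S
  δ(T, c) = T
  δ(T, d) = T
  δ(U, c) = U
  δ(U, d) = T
Testing a few strings:
  'cc' → reject
  'dcd' → accept
  'd' → reject
  'dc' → reject
State roles: S=no c seen yet; T=substring cd seen; U=seen a c, waiting for d
All strings over {c,d} containing the substring cd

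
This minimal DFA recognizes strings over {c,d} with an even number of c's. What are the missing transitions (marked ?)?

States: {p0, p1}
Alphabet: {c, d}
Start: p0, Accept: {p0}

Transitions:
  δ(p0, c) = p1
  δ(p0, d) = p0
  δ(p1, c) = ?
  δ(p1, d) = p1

From the language and accept set, identify what each state tracks — p0: even number of c's so far; p1: odd number of c's so far.
Each missing δ(q, a) is the state matching the new tracked value after reading a.
δ(p1, c) = p0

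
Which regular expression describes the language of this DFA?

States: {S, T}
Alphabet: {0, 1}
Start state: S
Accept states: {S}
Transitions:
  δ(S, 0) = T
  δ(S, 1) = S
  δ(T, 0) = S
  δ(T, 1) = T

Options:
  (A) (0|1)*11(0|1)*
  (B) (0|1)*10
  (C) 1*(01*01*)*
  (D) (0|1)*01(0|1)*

Check each option against the DFA on short strings; one disagreement eliminates an option:
  (A) (0|1)*11(0|1)*: on ε the DFA stays in S and accepts (S ∈ Accept), but the regex does not match it → eliminate
  (B) (0|1)*10: on ε the DFA stays in S and accepts (S ∈ Accept), but the regex does not match it → eliminate
  (C) 1*(01*01*)*: agrees with the DFA on every string of length ≤ 6
  (D) (0|1)*01(0|1)*: on ε the DFA stays in S and accepts (S ∈ Accept), but the regex does not match it → eliminate
Only (C) is consistent with the DFA.
(C) 1*(01*01*)*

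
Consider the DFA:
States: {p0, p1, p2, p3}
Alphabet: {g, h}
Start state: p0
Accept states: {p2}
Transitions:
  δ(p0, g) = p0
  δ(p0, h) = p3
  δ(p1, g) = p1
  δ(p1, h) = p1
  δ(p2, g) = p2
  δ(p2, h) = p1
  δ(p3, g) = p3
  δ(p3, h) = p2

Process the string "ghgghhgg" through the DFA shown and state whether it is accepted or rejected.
Processing string "ghgghhgg":
  p0 --g--> p0
  p0 --h--> p3
  p3 --g--> p3
  p3 --g--> p3
  p3 --h--> p2
  p2 --h--> p1
  p1 --g--> p1
  p1 --g--> p1
Final state: p1
Accept states: {p2}
No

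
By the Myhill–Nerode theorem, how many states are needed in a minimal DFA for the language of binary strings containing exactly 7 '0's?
By Myhill–Nerode, count the distinguishable equivalence classes: 9 classes — having seen 0, 1, …, 7, or >7 copies of '0'; the count-7 class is the only accepting one and >7 is dead.
9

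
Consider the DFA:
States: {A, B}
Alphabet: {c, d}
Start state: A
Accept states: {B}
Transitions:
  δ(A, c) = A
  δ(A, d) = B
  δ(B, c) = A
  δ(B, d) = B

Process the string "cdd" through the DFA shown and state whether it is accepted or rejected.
Processing string "cdd":
  A --c--> A
  A --d--> B
  B --d--> B
Final state: B
Accept states: {B}
Yes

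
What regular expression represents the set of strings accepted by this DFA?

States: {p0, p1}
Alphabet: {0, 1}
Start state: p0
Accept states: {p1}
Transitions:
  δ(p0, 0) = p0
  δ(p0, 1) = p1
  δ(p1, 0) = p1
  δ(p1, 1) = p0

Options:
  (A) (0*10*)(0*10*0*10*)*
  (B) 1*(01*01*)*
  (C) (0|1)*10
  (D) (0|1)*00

Check each option against the DFA on short strings; one disagreement eliminates an option:
  (A) (0*10*)(0*10*0*10*)*: agrees with the DFA on every string of length ≤ 6
  (B) 1*(01*01*)*: on ε the DFA stays in p0 and rejects (p0 ∉ Accept), but the regex matches it → eliminate
  (C) (0|1)*10: on '1' the DFA goes p0 → p1 and accepts (p1 ∈ Accept), but the regex does not match it → eliminate
  (D) (0|1)*00: on '1' the DFA goes p0 → p1 and accepts (p1 ∈ Accept), but the regex does not match it → eliminate
Only (A) is consistent with the DFA.
(A) (0*10*)(0*10*0*10*)*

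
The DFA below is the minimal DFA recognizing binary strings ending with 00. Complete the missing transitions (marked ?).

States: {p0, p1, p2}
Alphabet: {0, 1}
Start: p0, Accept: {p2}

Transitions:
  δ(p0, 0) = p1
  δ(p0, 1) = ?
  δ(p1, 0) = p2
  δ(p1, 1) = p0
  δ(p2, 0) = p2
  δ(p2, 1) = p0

From the language and accept set, identify what each state tracks — p0: last symbol not 0; p1: one trailing 0; p2: two trailing 0's.
Each missing δ(q, a) is the state matching the new tracked value after reading a.
δ(p0, 1) = p0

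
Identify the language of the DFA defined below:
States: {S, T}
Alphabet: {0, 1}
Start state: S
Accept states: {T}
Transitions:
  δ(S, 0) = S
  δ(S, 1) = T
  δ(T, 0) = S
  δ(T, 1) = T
Testing a few strings:
  '10' → reject
  '1' → accept
  '001' → accept
  '0' → reject
State roles: S=last symbol not 1; T=last symbol is 1
All binary strings ending with 1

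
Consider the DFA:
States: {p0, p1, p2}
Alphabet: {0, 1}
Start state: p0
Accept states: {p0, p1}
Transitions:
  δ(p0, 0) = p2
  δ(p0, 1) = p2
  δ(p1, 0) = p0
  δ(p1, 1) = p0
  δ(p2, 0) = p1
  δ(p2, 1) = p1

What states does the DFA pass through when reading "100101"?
read '1': p0 → p2
  read '0': p2 → p1
  read '0': p1 → p0
  read '1': p0 → p2
  read '0': p2 → p1
  read '1': p1 → p0
p0 -> p2 -> p1 -> p0 -> p2 -> p1 -> p0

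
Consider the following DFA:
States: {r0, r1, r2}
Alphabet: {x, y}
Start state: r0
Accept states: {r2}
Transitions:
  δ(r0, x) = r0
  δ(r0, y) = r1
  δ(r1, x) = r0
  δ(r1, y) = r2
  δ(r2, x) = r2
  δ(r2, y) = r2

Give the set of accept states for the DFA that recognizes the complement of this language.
Complement accept states = All states \ Original accept states
= {r0, r1, r2} \ {r2}
{r0, r1}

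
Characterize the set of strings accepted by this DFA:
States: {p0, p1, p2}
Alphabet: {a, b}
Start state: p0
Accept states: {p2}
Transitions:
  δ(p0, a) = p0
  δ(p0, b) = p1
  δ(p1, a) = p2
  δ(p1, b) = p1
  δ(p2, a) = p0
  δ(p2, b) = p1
Testing a few strings:
  'aba' → accept
  'bbba' → accept
  'bbab' → reject
  'a' → reject
State roles: p0=no suffix match; p1=one trailing b; p2=suffix is ba
All strings over {a,b} ending with ba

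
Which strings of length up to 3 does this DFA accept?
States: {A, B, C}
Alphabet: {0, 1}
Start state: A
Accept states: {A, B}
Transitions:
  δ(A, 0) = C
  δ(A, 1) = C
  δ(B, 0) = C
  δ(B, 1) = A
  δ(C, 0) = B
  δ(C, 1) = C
ε, 00, 10, 001, 010, 101, 110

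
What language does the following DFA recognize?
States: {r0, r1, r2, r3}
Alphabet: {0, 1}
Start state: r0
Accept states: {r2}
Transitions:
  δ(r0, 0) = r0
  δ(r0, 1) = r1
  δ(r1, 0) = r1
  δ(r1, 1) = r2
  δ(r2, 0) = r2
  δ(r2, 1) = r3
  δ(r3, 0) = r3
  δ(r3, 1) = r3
Testing a few strings:
  '1' → reject
  '00' → reject
  '11' → accept
  '110' → accept
State roles: r0=zero 1's; r1=one 1; r2=two 1's; r3=≥ three 1's (dead)
All binary strings containing exactly two 1's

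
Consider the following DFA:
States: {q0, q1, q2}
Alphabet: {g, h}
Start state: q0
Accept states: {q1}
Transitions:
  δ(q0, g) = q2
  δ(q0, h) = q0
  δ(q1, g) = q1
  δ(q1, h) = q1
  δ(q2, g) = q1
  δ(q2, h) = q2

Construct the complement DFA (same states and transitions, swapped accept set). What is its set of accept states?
Complement accept states = All states \ Original accept states
= {q0, q1, q2} \ {q1}
{q0, q2}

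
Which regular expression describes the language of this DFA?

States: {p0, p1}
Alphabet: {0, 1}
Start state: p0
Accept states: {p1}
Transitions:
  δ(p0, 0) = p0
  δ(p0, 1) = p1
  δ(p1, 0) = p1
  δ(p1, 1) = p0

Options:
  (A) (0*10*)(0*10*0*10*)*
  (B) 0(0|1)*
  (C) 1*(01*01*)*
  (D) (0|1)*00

Check each option against the DFA on short strings; one disagreement eliminates an option:
  (A) (0*10*)(0*10*0*10*)*: agrees with the DFA on every string of length ≤ 6
  (B) 0(0|1)*: on '0' the DFA goes p0 → p0 and rejects (p0 ∉ Accept), but the regex matches it → eliminate
  (C) 1*(01*01*)*: on ε the DFA stays in p0 and rejects (p0 ∉ Accept), but the regex matches it → eliminate
  (D) (0|1)*00: on '1' the DFA goes p0 → p1 and accepts (p1 ∈ Accept), but the regex does not match it → eliminate
Only (A) is consistent with the DFA.
(A) (0*10*)(0*10*0*10*)*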